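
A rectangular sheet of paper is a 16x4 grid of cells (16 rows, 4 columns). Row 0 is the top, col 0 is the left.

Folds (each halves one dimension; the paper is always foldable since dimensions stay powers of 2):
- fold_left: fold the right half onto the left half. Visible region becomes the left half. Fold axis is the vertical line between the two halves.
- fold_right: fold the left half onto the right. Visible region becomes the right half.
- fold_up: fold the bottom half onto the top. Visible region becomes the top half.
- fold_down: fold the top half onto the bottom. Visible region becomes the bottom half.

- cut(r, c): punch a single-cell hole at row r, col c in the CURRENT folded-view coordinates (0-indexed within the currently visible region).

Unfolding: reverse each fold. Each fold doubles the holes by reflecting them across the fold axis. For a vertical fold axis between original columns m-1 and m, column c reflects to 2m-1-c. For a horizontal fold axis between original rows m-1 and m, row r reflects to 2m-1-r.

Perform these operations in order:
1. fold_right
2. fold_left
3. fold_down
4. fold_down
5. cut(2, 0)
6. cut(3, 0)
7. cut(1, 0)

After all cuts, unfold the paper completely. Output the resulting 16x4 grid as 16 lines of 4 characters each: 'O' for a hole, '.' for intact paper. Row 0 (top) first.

Op 1 fold_right: fold axis v@2; visible region now rows[0,16) x cols[2,4) = 16x2
Op 2 fold_left: fold axis v@3; visible region now rows[0,16) x cols[2,3) = 16x1
Op 3 fold_down: fold axis h@8; visible region now rows[8,16) x cols[2,3) = 8x1
Op 4 fold_down: fold axis h@12; visible region now rows[12,16) x cols[2,3) = 4x1
Op 5 cut(2, 0): punch at orig (14,2); cuts so far [(14, 2)]; region rows[12,16) x cols[2,3) = 4x1
Op 6 cut(3, 0): punch at orig (15,2); cuts so far [(14, 2), (15, 2)]; region rows[12,16) x cols[2,3) = 4x1
Op 7 cut(1, 0): punch at orig (13,2); cuts so far [(13, 2), (14, 2), (15, 2)]; region rows[12,16) x cols[2,3) = 4x1
Unfold 1 (reflect across h@12): 6 holes -> [(8, 2), (9, 2), (10, 2), (13, 2), (14, 2), (15, 2)]
Unfold 2 (reflect across h@8): 12 holes -> [(0, 2), (1, 2), (2, 2), (5, 2), (6, 2), (7, 2), (8, 2), (9, 2), (10, 2), (13, 2), (14, 2), (15, 2)]
Unfold 3 (reflect across v@3): 24 holes -> [(0, 2), (0, 3), (1, 2), (1, 3), (2, 2), (2, 3), (5, 2), (5, 3), (6, 2), (6, 3), (7, 2), (7, 3), (8, 2), (8, 3), (9, 2), (9, 3), (10, 2), (10, 3), (13, 2), (13, 3), (14, 2), (14, 3), (15, 2), (15, 3)]
Unfold 4 (reflect across v@2): 48 holes -> [(0, 0), (0, 1), (0, 2), (0, 3), (1, 0), (1, 1), (1, 2), (1, 3), (2, 0), (2, 1), (2, 2), (2, 3), (5, 0), (5, 1), (5, 2), (5, 3), (6, 0), (6, 1), (6, 2), (6, 3), (7, 0), (7, 1), (7, 2), (7, 3), (8, 0), (8, 1), (8, 2), (8, 3), (9, 0), (9, 1), (9, 2), (9, 3), (10, 0), (10, 1), (10, 2), (10, 3), (13, 0), (13, 1), (13, 2), (13, 3), (14, 0), (14, 1), (14, 2), (14, 3), (15, 0), (15, 1), (15, 2), (15, 3)]

Answer: OOOO
OOOO
OOOO
....
....
OOOO
OOOO
OOOO
OOOO
OOOO
OOOO
....
....
OOOO
OOOO
OOOO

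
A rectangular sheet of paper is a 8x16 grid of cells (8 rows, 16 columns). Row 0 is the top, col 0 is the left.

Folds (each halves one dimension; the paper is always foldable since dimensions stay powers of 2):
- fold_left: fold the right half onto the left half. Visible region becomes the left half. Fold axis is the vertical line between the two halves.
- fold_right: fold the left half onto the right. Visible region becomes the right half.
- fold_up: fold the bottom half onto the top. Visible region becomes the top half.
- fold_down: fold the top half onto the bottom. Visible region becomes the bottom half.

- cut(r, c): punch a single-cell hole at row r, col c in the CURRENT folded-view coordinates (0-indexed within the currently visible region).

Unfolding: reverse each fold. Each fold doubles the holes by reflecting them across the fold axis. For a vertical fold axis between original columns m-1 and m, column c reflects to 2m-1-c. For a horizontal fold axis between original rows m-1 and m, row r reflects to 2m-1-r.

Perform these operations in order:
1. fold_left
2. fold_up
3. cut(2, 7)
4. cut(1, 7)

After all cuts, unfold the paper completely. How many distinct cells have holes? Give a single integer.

Answer: 8

Derivation:
Op 1 fold_left: fold axis v@8; visible region now rows[0,8) x cols[0,8) = 8x8
Op 2 fold_up: fold axis h@4; visible region now rows[0,4) x cols[0,8) = 4x8
Op 3 cut(2, 7): punch at orig (2,7); cuts so far [(2, 7)]; region rows[0,4) x cols[0,8) = 4x8
Op 4 cut(1, 7): punch at orig (1,7); cuts so far [(1, 7), (2, 7)]; region rows[0,4) x cols[0,8) = 4x8
Unfold 1 (reflect across h@4): 4 holes -> [(1, 7), (2, 7), (5, 7), (6, 7)]
Unfold 2 (reflect across v@8): 8 holes -> [(1, 7), (1, 8), (2, 7), (2, 8), (5, 7), (5, 8), (6, 7), (6, 8)]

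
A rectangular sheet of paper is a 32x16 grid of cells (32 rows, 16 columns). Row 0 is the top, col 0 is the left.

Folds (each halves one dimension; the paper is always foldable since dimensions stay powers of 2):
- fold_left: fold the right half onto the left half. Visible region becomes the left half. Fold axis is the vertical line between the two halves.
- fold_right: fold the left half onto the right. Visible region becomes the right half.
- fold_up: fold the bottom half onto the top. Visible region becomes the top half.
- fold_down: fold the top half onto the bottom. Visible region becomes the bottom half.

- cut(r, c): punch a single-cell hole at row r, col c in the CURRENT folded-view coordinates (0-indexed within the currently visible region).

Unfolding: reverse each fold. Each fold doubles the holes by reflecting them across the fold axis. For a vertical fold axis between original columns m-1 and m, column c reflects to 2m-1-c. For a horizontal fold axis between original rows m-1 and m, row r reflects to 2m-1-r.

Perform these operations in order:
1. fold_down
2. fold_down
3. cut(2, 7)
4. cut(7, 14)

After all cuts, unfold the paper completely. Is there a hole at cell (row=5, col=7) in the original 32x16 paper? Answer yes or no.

Op 1 fold_down: fold axis h@16; visible region now rows[16,32) x cols[0,16) = 16x16
Op 2 fold_down: fold axis h@24; visible region now rows[24,32) x cols[0,16) = 8x16
Op 3 cut(2, 7): punch at orig (26,7); cuts so far [(26, 7)]; region rows[24,32) x cols[0,16) = 8x16
Op 4 cut(7, 14): punch at orig (31,14); cuts so far [(26, 7), (31, 14)]; region rows[24,32) x cols[0,16) = 8x16
Unfold 1 (reflect across h@24): 4 holes -> [(16, 14), (21, 7), (26, 7), (31, 14)]
Unfold 2 (reflect across h@16): 8 holes -> [(0, 14), (5, 7), (10, 7), (15, 14), (16, 14), (21, 7), (26, 7), (31, 14)]
Holes: [(0, 14), (5, 7), (10, 7), (15, 14), (16, 14), (21, 7), (26, 7), (31, 14)]

Answer: yes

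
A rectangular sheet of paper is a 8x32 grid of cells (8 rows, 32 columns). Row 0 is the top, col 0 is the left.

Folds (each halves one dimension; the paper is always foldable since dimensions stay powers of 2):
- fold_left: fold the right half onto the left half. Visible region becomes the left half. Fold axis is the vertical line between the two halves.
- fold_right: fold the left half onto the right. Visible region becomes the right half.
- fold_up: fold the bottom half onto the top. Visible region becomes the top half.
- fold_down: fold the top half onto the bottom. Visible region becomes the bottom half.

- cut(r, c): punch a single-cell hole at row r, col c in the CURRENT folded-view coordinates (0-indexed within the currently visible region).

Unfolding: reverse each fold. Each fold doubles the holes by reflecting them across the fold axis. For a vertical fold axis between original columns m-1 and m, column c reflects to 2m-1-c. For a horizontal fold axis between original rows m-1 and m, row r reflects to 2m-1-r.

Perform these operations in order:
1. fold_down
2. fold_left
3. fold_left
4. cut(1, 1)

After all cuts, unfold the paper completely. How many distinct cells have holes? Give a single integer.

Op 1 fold_down: fold axis h@4; visible region now rows[4,8) x cols[0,32) = 4x32
Op 2 fold_left: fold axis v@16; visible region now rows[4,8) x cols[0,16) = 4x16
Op 3 fold_left: fold axis v@8; visible region now rows[4,8) x cols[0,8) = 4x8
Op 4 cut(1, 1): punch at orig (5,1); cuts so far [(5, 1)]; region rows[4,8) x cols[0,8) = 4x8
Unfold 1 (reflect across v@8): 2 holes -> [(5, 1), (5, 14)]
Unfold 2 (reflect across v@16): 4 holes -> [(5, 1), (5, 14), (5, 17), (5, 30)]
Unfold 3 (reflect across h@4): 8 holes -> [(2, 1), (2, 14), (2, 17), (2, 30), (5, 1), (5, 14), (5, 17), (5, 30)]

Answer: 8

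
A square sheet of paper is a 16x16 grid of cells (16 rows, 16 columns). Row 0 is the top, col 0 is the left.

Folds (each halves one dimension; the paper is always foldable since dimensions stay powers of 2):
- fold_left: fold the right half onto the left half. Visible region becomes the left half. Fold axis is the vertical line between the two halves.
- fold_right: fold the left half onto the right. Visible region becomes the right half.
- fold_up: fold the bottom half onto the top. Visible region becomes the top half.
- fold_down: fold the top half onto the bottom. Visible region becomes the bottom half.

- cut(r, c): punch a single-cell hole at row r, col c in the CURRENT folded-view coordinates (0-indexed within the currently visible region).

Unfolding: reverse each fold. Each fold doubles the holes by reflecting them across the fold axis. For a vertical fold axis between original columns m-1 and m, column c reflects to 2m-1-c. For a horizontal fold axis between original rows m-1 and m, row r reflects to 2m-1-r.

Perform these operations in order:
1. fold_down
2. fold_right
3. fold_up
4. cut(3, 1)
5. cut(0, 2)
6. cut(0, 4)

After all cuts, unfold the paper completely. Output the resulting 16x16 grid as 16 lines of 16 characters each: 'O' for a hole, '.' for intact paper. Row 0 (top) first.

Answer: ...O.O....O.O...
................
................
......O..O......
......O..O......
................
................
...O.O....O.O...
...O.O....O.O...
................
................
......O..O......
......O..O......
................
................
...O.O....O.O...

Derivation:
Op 1 fold_down: fold axis h@8; visible region now rows[8,16) x cols[0,16) = 8x16
Op 2 fold_right: fold axis v@8; visible region now rows[8,16) x cols[8,16) = 8x8
Op 3 fold_up: fold axis h@12; visible region now rows[8,12) x cols[8,16) = 4x8
Op 4 cut(3, 1): punch at orig (11,9); cuts so far [(11, 9)]; region rows[8,12) x cols[8,16) = 4x8
Op 5 cut(0, 2): punch at orig (8,10); cuts so far [(8, 10), (11, 9)]; region rows[8,12) x cols[8,16) = 4x8
Op 6 cut(0, 4): punch at orig (8,12); cuts so far [(8, 10), (8, 12), (11, 9)]; region rows[8,12) x cols[8,16) = 4x8
Unfold 1 (reflect across h@12): 6 holes -> [(8, 10), (8, 12), (11, 9), (12, 9), (15, 10), (15, 12)]
Unfold 2 (reflect across v@8): 12 holes -> [(8, 3), (8, 5), (8, 10), (8, 12), (11, 6), (11, 9), (12, 6), (12, 9), (15, 3), (15, 5), (15, 10), (15, 12)]
Unfold 3 (reflect across h@8): 24 holes -> [(0, 3), (0, 5), (0, 10), (0, 12), (3, 6), (3, 9), (4, 6), (4, 9), (7, 3), (7, 5), (7, 10), (7, 12), (8, 3), (8, 5), (8, 10), (8, 12), (11, 6), (11, 9), (12, 6), (12, 9), (15, 3), (15, 5), (15, 10), (15, 12)]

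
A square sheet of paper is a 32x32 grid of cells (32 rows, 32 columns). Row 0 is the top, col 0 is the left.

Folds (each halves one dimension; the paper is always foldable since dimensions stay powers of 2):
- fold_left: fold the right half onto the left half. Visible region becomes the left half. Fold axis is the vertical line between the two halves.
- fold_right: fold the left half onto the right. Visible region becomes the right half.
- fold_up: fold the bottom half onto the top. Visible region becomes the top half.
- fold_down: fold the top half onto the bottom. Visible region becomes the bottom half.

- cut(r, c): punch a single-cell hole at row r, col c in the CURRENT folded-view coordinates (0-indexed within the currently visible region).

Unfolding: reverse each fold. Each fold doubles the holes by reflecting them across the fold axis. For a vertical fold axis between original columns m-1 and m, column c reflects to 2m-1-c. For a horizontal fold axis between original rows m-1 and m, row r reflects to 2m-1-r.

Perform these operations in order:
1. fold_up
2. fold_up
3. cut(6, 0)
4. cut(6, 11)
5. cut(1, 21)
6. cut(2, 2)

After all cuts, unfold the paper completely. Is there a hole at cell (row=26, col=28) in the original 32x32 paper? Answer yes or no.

Op 1 fold_up: fold axis h@16; visible region now rows[0,16) x cols[0,32) = 16x32
Op 2 fold_up: fold axis h@8; visible region now rows[0,8) x cols[0,32) = 8x32
Op 3 cut(6, 0): punch at orig (6,0); cuts so far [(6, 0)]; region rows[0,8) x cols[0,32) = 8x32
Op 4 cut(6, 11): punch at orig (6,11); cuts so far [(6, 0), (6, 11)]; region rows[0,8) x cols[0,32) = 8x32
Op 5 cut(1, 21): punch at orig (1,21); cuts so far [(1, 21), (6, 0), (6, 11)]; region rows[0,8) x cols[0,32) = 8x32
Op 6 cut(2, 2): punch at orig (2,2); cuts so far [(1, 21), (2, 2), (6, 0), (6, 11)]; region rows[0,8) x cols[0,32) = 8x32
Unfold 1 (reflect across h@8): 8 holes -> [(1, 21), (2, 2), (6, 0), (6, 11), (9, 0), (9, 11), (13, 2), (14, 21)]
Unfold 2 (reflect across h@16): 16 holes -> [(1, 21), (2, 2), (6, 0), (6, 11), (9, 0), (9, 11), (13, 2), (14, 21), (17, 21), (18, 2), (22, 0), (22, 11), (25, 0), (25, 11), (29, 2), (30, 21)]
Holes: [(1, 21), (2, 2), (6, 0), (6, 11), (9, 0), (9, 11), (13, 2), (14, 21), (17, 21), (18, 2), (22, 0), (22, 11), (25, 0), (25, 11), (29, 2), (30, 21)]

Answer: no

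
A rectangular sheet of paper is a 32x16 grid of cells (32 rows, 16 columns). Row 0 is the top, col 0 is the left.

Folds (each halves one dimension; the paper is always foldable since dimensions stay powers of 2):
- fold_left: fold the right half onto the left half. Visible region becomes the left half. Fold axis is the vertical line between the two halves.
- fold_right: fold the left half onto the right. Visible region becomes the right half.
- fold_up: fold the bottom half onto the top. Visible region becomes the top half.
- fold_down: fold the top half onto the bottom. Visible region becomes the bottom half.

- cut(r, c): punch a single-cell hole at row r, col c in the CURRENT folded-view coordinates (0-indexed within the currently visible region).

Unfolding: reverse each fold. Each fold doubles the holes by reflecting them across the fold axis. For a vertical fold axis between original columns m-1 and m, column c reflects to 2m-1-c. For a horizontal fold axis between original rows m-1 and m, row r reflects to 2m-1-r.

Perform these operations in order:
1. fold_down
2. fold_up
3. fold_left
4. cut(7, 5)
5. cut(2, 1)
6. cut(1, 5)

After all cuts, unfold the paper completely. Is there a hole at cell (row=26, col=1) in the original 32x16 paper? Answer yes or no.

Answer: no

Derivation:
Op 1 fold_down: fold axis h@16; visible region now rows[16,32) x cols[0,16) = 16x16
Op 2 fold_up: fold axis h@24; visible region now rows[16,24) x cols[0,16) = 8x16
Op 3 fold_left: fold axis v@8; visible region now rows[16,24) x cols[0,8) = 8x8
Op 4 cut(7, 5): punch at orig (23,5); cuts so far [(23, 5)]; region rows[16,24) x cols[0,8) = 8x8
Op 5 cut(2, 1): punch at orig (18,1); cuts so far [(18, 1), (23, 5)]; region rows[16,24) x cols[0,8) = 8x8
Op 6 cut(1, 5): punch at orig (17,5); cuts so far [(17, 5), (18, 1), (23, 5)]; region rows[16,24) x cols[0,8) = 8x8
Unfold 1 (reflect across v@8): 6 holes -> [(17, 5), (17, 10), (18, 1), (18, 14), (23, 5), (23, 10)]
Unfold 2 (reflect across h@24): 12 holes -> [(17, 5), (17, 10), (18, 1), (18, 14), (23, 5), (23, 10), (24, 5), (24, 10), (29, 1), (29, 14), (30, 5), (30, 10)]
Unfold 3 (reflect across h@16): 24 holes -> [(1, 5), (1, 10), (2, 1), (2, 14), (7, 5), (7, 10), (8, 5), (8, 10), (13, 1), (13, 14), (14, 5), (14, 10), (17, 5), (17, 10), (18, 1), (18, 14), (23, 5), (23, 10), (24, 5), (24, 10), (29, 1), (29, 14), (30, 5), (30, 10)]
Holes: [(1, 5), (1, 10), (2, 1), (2, 14), (7, 5), (7, 10), (8, 5), (8, 10), (13, 1), (13, 14), (14, 5), (14, 10), (17, 5), (17, 10), (18, 1), (18, 14), (23, 5), (23, 10), (24, 5), (24, 10), (29, 1), (29, 14), (30, 5), (30, 10)]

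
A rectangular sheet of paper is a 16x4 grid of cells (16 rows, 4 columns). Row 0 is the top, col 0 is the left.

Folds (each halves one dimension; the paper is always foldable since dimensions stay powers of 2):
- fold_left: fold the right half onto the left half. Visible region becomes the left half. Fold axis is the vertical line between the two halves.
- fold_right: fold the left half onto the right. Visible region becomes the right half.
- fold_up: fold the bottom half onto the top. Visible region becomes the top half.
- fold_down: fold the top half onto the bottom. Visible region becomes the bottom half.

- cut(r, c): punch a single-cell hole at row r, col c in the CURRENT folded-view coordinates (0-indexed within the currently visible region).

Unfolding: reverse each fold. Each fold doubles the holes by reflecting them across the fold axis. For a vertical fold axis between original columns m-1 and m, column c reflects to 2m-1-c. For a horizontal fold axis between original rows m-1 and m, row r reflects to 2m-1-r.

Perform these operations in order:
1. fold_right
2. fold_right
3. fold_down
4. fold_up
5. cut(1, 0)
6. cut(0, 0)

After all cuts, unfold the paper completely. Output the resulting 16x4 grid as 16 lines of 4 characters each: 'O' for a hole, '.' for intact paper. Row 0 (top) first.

Op 1 fold_right: fold axis v@2; visible region now rows[0,16) x cols[2,4) = 16x2
Op 2 fold_right: fold axis v@3; visible region now rows[0,16) x cols[3,4) = 16x1
Op 3 fold_down: fold axis h@8; visible region now rows[8,16) x cols[3,4) = 8x1
Op 4 fold_up: fold axis h@12; visible region now rows[8,12) x cols[3,4) = 4x1
Op 5 cut(1, 0): punch at orig (9,3); cuts so far [(9, 3)]; region rows[8,12) x cols[3,4) = 4x1
Op 6 cut(0, 0): punch at orig (8,3); cuts so far [(8, 3), (9, 3)]; region rows[8,12) x cols[3,4) = 4x1
Unfold 1 (reflect across h@12): 4 holes -> [(8, 3), (9, 3), (14, 3), (15, 3)]
Unfold 2 (reflect across h@8): 8 holes -> [(0, 3), (1, 3), (6, 3), (7, 3), (8, 3), (9, 3), (14, 3), (15, 3)]
Unfold 3 (reflect across v@3): 16 holes -> [(0, 2), (0, 3), (1, 2), (1, 3), (6, 2), (6, 3), (7, 2), (7, 3), (8, 2), (8, 3), (9, 2), (9, 3), (14, 2), (14, 3), (15, 2), (15, 3)]
Unfold 4 (reflect across v@2): 32 holes -> [(0, 0), (0, 1), (0, 2), (0, 3), (1, 0), (1, 1), (1, 2), (1, 3), (6, 0), (6, 1), (6, 2), (6, 3), (7, 0), (7, 1), (7, 2), (7, 3), (8, 0), (8, 1), (8, 2), (8, 3), (9, 0), (9, 1), (9, 2), (9, 3), (14, 0), (14, 1), (14, 2), (14, 3), (15, 0), (15, 1), (15, 2), (15, 3)]

Answer: OOOO
OOOO
....
....
....
....
OOOO
OOOO
OOOO
OOOO
....
....
....
....
OOOO
OOOO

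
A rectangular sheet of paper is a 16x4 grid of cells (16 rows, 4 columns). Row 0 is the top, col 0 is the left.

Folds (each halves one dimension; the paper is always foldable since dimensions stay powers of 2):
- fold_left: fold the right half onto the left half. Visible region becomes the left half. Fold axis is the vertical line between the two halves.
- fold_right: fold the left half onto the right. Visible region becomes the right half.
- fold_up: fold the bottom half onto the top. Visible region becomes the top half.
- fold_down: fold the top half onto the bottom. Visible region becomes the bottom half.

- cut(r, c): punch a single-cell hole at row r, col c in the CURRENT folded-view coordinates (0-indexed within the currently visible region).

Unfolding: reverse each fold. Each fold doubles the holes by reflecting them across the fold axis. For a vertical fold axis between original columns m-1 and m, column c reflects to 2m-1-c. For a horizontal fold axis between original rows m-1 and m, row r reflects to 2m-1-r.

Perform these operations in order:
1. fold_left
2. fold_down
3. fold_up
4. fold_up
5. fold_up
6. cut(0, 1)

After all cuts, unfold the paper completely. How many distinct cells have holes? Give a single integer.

Op 1 fold_left: fold axis v@2; visible region now rows[0,16) x cols[0,2) = 16x2
Op 2 fold_down: fold axis h@8; visible region now rows[8,16) x cols[0,2) = 8x2
Op 3 fold_up: fold axis h@12; visible region now rows[8,12) x cols[0,2) = 4x2
Op 4 fold_up: fold axis h@10; visible region now rows[8,10) x cols[0,2) = 2x2
Op 5 fold_up: fold axis h@9; visible region now rows[8,9) x cols[0,2) = 1x2
Op 6 cut(0, 1): punch at orig (8,1); cuts so far [(8, 1)]; region rows[8,9) x cols[0,2) = 1x2
Unfold 1 (reflect across h@9): 2 holes -> [(8, 1), (9, 1)]
Unfold 2 (reflect across h@10): 4 holes -> [(8, 1), (9, 1), (10, 1), (11, 1)]
Unfold 3 (reflect across h@12): 8 holes -> [(8, 1), (9, 1), (10, 1), (11, 1), (12, 1), (13, 1), (14, 1), (15, 1)]
Unfold 4 (reflect across h@8): 16 holes -> [(0, 1), (1, 1), (2, 1), (3, 1), (4, 1), (5, 1), (6, 1), (7, 1), (8, 1), (9, 1), (10, 1), (11, 1), (12, 1), (13, 1), (14, 1), (15, 1)]
Unfold 5 (reflect across v@2): 32 holes -> [(0, 1), (0, 2), (1, 1), (1, 2), (2, 1), (2, 2), (3, 1), (3, 2), (4, 1), (4, 2), (5, 1), (5, 2), (6, 1), (6, 2), (7, 1), (7, 2), (8, 1), (8, 2), (9, 1), (9, 2), (10, 1), (10, 2), (11, 1), (11, 2), (12, 1), (12, 2), (13, 1), (13, 2), (14, 1), (14, 2), (15, 1), (15, 2)]

Answer: 32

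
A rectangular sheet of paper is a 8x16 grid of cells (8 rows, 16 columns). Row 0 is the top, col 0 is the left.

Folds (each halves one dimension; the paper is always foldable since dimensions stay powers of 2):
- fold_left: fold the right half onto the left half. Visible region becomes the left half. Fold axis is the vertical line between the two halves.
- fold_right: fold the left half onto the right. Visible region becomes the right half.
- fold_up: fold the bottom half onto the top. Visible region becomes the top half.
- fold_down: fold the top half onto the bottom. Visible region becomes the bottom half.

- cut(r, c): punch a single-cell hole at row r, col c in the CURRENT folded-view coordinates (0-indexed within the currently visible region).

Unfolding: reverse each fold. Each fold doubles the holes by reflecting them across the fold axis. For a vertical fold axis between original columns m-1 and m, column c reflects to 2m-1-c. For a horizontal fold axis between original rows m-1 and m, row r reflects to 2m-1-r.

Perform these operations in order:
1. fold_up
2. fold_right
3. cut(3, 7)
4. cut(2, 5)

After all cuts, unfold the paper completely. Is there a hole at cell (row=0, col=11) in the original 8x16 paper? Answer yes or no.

Answer: no

Derivation:
Op 1 fold_up: fold axis h@4; visible region now rows[0,4) x cols[0,16) = 4x16
Op 2 fold_right: fold axis v@8; visible region now rows[0,4) x cols[8,16) = 4x8
Op 3 cut(3, 7): punch at orig (3,15); cuts so far [(3, 15)]; region rows[0,4) x cols[8,16) = 4x8
Op 4 cut(2, 5): punch at orig (2,13); cuts so far [(2, 13), (3, 15)]; region rows[0,4) x cols[8,16) = 4x8
Unfold 1 (reflect across v@8): 4 holes -> [(2, 2), (2, 13), (3, 0), (3, 15)]
Unfold 2 (reflect across h@4): 8 holes -> [(2, 2), (2, 13), (3, 0), (3, 15), (4, 0), (4, 15), (5, 2), (5, 13)]
Holes: [(2, 2), (2, 13), (3, 0), (3, 15), (4, 0), (4, 15), (5, 2), (5, 13)]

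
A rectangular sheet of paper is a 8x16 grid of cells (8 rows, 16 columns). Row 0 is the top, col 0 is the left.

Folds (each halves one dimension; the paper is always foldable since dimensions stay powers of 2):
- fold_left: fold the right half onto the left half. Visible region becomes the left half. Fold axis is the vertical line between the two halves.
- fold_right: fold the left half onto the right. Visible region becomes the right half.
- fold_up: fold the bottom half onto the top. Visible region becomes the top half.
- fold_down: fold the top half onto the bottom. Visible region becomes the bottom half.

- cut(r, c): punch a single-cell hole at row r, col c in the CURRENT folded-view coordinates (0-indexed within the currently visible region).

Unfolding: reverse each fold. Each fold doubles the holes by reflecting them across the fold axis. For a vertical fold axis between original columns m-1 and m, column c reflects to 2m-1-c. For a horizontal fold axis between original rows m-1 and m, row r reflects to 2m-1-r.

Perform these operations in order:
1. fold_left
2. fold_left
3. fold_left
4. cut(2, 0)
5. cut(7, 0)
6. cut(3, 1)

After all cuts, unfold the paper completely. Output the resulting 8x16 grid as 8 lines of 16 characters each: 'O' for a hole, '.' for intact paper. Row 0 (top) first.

Answer: ................
................
O..OO..OO..OO..O
.OO..OO..OO..OO.
................
................
................
O..OO..OO..OO..O

Derivation:
Op 1 fold_left: fold axis v@8; visible region now rows[0,8) x cols[0,8) = 8x8
Op 2 fold_left: fold axis v@4; visible region now rows[0,8) x cols[0,4) = 8x4
Op 3 fold_left: fold axis v@2; visible region now rows[0,8) x cols[0,2) = 8x2
Op 4 cut(2, 0): punch at orig (2,0); cuts so far [(2, 0)]; region rows[0,8) x cols[0,2) = 8x2
Op 5 cut(7, 0): punch at orig (7,0); cuts so far [(2, 0), (7, 0)]; region rows[0,8) x cols[0,2) = 8x2
Op 6 cut(3, 1): punch at orig (3,1); cuts so far [(2, 0), (3, 1), (7, 0)]; region rows[0,8) x cols[0,2) = 8x2
Unfold 1 (reflect across v@2): 6 holes -> [(2, 0), (2, 3), (3, 1), (3, 2), (7, 0), (7, 3)]
Unfold 2 (reflect across v@4): 12 holes -> [(2, 0), (2, 3), (2, 4), (2, 7), (3, 1), (3, 2), (3, 5), (3, 6), (7, 0), (7, 3), (7, 4), (7, 7)]
Unfold 3 (reflect across v@8): 24 holes -> [(2, 0), (2, 3), (2, 4), (2, 7), (2, 8), (2, 11), (2, 12), (2, 15), (3, 1), (3, 2), (3, 5), (3, 6), (3, 9), (3, 10), (3, 13), (3, 14), (7, 0), (7, 3), (7, 4), (7, 7), (7, 8), (7, 11), (7, 12), (7, 15)]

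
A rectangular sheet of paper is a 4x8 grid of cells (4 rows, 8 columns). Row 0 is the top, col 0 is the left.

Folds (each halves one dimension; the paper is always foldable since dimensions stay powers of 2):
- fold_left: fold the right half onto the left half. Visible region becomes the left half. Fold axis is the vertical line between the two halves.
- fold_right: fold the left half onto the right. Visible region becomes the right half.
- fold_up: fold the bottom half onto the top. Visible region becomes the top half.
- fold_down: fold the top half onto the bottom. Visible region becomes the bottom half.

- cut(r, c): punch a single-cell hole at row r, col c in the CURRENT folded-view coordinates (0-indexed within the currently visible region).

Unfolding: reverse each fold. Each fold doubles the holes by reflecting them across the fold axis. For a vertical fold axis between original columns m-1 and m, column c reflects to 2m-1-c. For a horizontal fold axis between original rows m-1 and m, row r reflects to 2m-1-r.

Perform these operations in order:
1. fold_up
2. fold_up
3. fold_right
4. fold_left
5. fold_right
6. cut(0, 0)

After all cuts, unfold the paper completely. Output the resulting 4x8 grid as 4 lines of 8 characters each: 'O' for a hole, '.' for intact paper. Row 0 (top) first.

Op 1 fold_up: fold axis h@2; visible region now rows[0,2) x cols[0,8) = 2x8
Op 2 fold_up: fold axis h@1; visible region now rows[0,1) x cols[0,8) = 1x8
Op 3 fold_right: fold axis v@4; visible region now rows[0,1) x cols[4,8) = 1x4
Op 4 fold_left: fold axis v@6; visible region now rows[0,1) x cols[4,6) = 1x2
Op 5 fold_right: fold axis v@5; visible region now rows[0,1) x cols[5,6) = 1x1
Op 6 cut(0, 0): punch at orig (0,5); cuts so far [(0, 5)]; region rows[0,1) x cols[5,6) = 1x1
Unfold 1 (reflect across v@5): 2 holes -> [(0, 4), (0, 5)]
Unfold 2 (reflect across v@6): 4 holes -> [(0, 4), (0, 5), (0, 6), (0, 7)]
Unfold 3 (reflect across v@4): 8 holes -> [(0, 0), (0, 1), (0, 2), (0, 3), (0, 4), (0, 5), (0, 6), (0, 7)]
Unfold 4 (reflect across h@1): 16 holes -> [(0, 0), (0, 1), (0, 2), (0, 3), (0, 4), (0, 5), (0, 6), (0, 7), (1, 0), (1, 1), (1, 2), (1, 3), (1, 4), (1, 5), (1, 6), (1, 7)]
Unfold 5 (reflect across h@2): 32 holes -> [(0, 0), (0, 1), (0, 2), (0, 3), (0, 4), (0, 5), (0, 6), (0, 7), (1, 0), (1, 1), (1, 2), (1, 3), (1, 4), (1, 5), (1, 6), (1, 7), (2, 0), (2, 1), (2, 2), (2, 3), (2, 4), (2, 5), (2, 6), (2, 7), (3, 0), (3, 1), (3, 2), (3, 3), (3, 4), (3, 5), (3, 6), (3, 7)]

Answer: OOOOOOOO
OOOOOOOO
OOOOOOOO
OOOOOOOO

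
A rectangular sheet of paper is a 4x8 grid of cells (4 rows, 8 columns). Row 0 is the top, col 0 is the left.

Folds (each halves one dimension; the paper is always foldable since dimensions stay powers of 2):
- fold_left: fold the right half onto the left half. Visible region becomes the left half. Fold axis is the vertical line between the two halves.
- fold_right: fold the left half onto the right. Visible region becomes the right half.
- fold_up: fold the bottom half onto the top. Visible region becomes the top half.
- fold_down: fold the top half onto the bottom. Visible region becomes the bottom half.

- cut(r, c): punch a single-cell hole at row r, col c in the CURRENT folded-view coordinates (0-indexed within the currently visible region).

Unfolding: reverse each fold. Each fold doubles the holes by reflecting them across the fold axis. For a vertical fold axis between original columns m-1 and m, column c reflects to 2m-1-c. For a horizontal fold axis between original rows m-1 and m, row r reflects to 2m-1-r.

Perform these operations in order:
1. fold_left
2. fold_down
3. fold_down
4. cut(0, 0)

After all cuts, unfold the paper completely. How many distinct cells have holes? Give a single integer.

Op 1 fold_left: fold axis v@4; visible region now rows[0,4) x cols[0,4) = 4x4
Op 2 fold_down: fold axis h@2; visible region now rows[2,4) x cols[0,4) = 2x4
Op 3 fold_down: fold axis h@3; visible region now rows[3,4) x cols[0,4) = 1x4
Op 4 cut(0, 0): punch at orig (3,0); cuts so far [(3, 0)]; region rows[3,4) x cols[0,4) = 1x4
Unfold 1 (reflect across h@3): 2 holes -> [(2, 0), (3, 0)]
Unfold 2 (reflect across h@2): 4 holes -> [(0, 0), (1, 0), (2, 0), (3, 0)]
Unfold 3 (reflect across v@4): 8 holes -> [(0, 0), (0, 7), (1, 0), (1, 7), (2, 0), (2, 7), (3, 0), (3, 7)]

Answer: 8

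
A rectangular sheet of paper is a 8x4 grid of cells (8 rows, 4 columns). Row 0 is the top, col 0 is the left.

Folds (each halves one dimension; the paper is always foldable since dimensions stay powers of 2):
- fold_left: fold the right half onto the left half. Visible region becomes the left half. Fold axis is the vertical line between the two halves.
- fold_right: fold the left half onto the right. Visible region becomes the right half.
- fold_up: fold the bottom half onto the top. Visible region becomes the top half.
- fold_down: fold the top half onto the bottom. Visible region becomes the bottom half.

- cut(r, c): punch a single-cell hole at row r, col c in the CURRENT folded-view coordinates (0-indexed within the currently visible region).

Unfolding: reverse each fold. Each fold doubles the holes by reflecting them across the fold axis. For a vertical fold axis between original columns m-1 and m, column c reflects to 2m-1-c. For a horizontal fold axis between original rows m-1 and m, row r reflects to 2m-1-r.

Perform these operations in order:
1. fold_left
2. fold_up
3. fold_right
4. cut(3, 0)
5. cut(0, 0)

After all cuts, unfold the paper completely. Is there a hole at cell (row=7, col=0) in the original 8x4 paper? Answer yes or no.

Op 1 fold_left: fold axis v@2; visible region now rows[0,8) x cols[0,2) = 8x2
Op 2 fold_up: fold axis h@4; visible region now rows[0,4) x cols[0,2) = 4x2
Op 3 fold_right: fold axis v@1; visible region now rows[0,4) x cols[1,2) = 4x1
Op 4 cut(3, 0): punch at orig (3,1); cuts so far [(3, 1)]; region rows[0,4) x cols[1,2) = 4x1
Op 5 cut(0, 0): punch at orig (0,1); cuts so far [(0, 1), (3, 1)]; region rows[0,4) x cols[1,2) = 4x1
Unfold 1 (reflect across v@1): 4 holes -> [(0, 0), (0, 1), (3, 0), (3, 1)]
Unfold 2 (reflect across h@4): 8 holes -> [(0, 0), (0, 1), (3, 0), (3, 1), (4, 0), (4, 1), (7, 0), (7, 1)]
Unfold 3 (reflect across v@2): 16 holes -> [(0, 0), (0, 1), (0, 2), (0, 3), (3, 0), (3, 1), (3, 2), (3, 3), (4, 0), (4, 1), (4, 2), (4, 3), (7, 0), (7, 1), (7, 2), (7, 3)]
Holes: [(0, 0), (0, 1), (0, 2), (0, 3), (3, 0), (3, 1), (3, 2), (3, 3), (4, 0), (4, 1), (4, 2), (4, 3), (7, 0), (7, 1), (7, 2), (7, 3)]

Answer: yes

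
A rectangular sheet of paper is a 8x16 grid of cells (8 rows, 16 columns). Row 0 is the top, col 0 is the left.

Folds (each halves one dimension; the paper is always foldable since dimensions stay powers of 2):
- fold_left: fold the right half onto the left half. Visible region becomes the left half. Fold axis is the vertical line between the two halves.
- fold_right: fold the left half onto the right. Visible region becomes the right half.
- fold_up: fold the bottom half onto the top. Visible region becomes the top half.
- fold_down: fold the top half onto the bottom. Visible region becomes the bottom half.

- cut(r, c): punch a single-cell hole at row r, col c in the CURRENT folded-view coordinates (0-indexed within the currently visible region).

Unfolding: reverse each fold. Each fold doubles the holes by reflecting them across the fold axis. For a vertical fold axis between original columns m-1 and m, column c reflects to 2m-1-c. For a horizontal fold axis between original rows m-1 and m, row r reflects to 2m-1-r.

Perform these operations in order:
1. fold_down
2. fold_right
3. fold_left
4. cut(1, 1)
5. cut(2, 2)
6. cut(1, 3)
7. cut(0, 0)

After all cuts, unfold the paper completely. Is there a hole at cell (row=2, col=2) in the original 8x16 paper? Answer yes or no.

Op 1 fold_down: fold axis h@4; visible region now rows[4,8) x cols[0,16) = 4x16
Op 2 fold_right: fold axis v@8; visible region now rows[4,8) x cols[8,16) = 4x8
Op 3 fold_left: fold axis v@12; visible region now rows[4,8) x cols[8,12) = 4x4
Op 4 cut(1, 1): punch at orig (5,9); cuts so far [(5, 9)]; region rows[4,8) x cols[8,12) = 4x4
Op 5 cut(2, 2): punch at orig (6,10); cuts so far [(5, 9), (6, 10)]; region rows[4,8) x cols[8,12) = 4x4
Op 6 cut(1, 3): punch at orig (5,11); cuts so far [(5, 9), (5, 11), (6, 10)]; region rows[4,8) x cols[8,12) = 4x4
Op 7 cut(0, 0): punch at orig (4,8); cuts so far [(4, 8), (5, 9), (5, 11), (6, 10)]; region rows[4,8) x cols[8,12) = 4x4
Unfold 1 (reflect across v@12): 8 holes -> [(4, 8), (4, 15), (5, 9), (5, 11), (5, 12), (5, 14), (6, 10), (6, 13)]
Unfold 2 (reflect across v@8): 16 holes -> [(4, 0), (4, 7), (4, 8), (4, 15), (5, 1), (5, 3), (5, 4), (5, 6), (5, 9), (5, 11), (5, 12), (5, 14), (6, 2), (6, 5), (6, 10), (6, 13)]
Unfold 3 (reflect across h@4): 32 holes -> [(1, 2), (1, 5), (1, 10), (1, 13), (2, 1), (2, 3), (2, 4), (2, 6), (2, 9), (2, 11), (2, 12), (2, 14), (3, 0), (3, 7), (3, 8), (3, 15), (4, 0), (4, 7), (4, 8), (4, 15), (5, 1), (5, 3), (5, 4), (5, 6), (5, 9), (5, 11), (5, 12), (5, 14), (6, 2), (6, 5), (6, 10), (6, 13)]
Holes: [(1, 2), (1, 5), (1, 10), (1, 13), (2, 1), (2, 3), (2, 4), (2, 6), (2, 9), (2, 11), (2, 12), (2, 14), (3, 0), (3, 7), (3, 8), (3, 15), (4, 0), (4, 7), (4, 8), (4, 15), (5, 1), (5, 3), (5, 4), (5, 6), (5, 9), (5, 11), (5, 12), (5, 14), (6, 2), (6, 5), (6, 10), (6, 13)]

Answer: no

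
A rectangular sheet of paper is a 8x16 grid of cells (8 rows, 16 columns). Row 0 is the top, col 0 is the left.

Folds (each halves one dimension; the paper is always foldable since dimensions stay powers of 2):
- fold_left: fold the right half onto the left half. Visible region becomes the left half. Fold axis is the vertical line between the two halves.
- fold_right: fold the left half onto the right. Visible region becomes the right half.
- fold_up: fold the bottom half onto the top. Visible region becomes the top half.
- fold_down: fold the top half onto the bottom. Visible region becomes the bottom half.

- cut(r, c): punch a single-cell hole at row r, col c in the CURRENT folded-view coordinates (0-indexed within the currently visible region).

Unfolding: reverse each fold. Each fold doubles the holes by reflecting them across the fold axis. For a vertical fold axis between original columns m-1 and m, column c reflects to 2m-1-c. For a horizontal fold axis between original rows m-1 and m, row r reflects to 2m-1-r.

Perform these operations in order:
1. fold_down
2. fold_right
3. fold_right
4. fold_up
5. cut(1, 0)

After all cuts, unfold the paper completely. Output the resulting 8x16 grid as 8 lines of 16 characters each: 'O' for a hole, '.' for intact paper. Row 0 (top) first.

Answer: ................
...OO......OO...
...OO......OO...
................
................
...OO......OO...
...OO......OO...
................

Derivation:
Op 1 fold_down: fold axis h@4; visible region now rows[4,8) x cols[0,16) = 4x16
Op 2 fold_right: fold axis v@8; visible region now rows[4,8) x cols[8,16) = 4x8
Op 3 fold_right: fold axis v@12; visible region now rows[4,8) x cols[12,16) = 4x4
Op 4 fold_up: fold axis h@6; visible region now rows[4,6) x cols[12,16) = 2x4
Op 5 cut(1, 0): punch at orig (5,12); cuts so far [(5, 12)]; region rows[4,6) x cols[12,16) = 2x4
Unfold 1 (reflect across h@6): 2 holes -> [(5, 12), (6, 12)]
Unfold 2 (reflect across v@12): 4 holes -> [(5, 11), (5, 12), (6, 11), (6, 12)]
Unfold 3 (reflect across v@8): 8 holes -> [(5, 3), (5, 4), (5, 11), (5, 12), (6, 3), (6, 4), (6, 11), (6, 12)]
Unfold 4 (reflect across h@4): 16 holes -> [(1, 3), (1, 4), (1, 11), (1, 12), (2, 3), (2, 4), (2, 11), (2, 12), (5, 3), (5, 4), (5, 11), (5, 12), (6, 3), (6, 4), (6, 11), (6, 12)]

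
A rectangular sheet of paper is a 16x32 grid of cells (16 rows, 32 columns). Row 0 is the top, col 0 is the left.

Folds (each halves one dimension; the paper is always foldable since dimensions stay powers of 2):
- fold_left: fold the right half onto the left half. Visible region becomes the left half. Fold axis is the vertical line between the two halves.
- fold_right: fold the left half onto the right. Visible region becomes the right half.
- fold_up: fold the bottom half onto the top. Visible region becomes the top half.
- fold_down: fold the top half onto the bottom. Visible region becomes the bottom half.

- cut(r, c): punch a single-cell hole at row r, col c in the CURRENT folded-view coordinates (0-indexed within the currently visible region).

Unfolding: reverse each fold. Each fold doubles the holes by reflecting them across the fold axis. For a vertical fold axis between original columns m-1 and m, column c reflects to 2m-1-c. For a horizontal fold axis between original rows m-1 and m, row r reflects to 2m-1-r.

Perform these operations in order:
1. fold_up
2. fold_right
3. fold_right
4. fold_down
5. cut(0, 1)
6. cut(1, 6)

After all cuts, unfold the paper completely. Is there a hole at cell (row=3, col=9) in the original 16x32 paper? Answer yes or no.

Op 1 fold_up: fold axis h@8; visible region now rows[0,8) x cols[0,32) = 8x32
Op 2 fold_right: fold axis v@16; visible region now rows[0,8) x cols[16,32) = 8x16
Op 3 fold_right: fold axis v@24; visible region now rows[0,8) x cols[24,32) = 8x8
Op 4 fold_down: fold axis h@4; visible region now rows[4,8) x cols[24,32) = 4x8
Op 5 cut(0, 1): punch at orig (4,25); cuts so far [(4, 25)]; region rows[4,8) x cols[24,32) = 4x8
Op 6 cut(1, 6): punch at orig (5,30); cuts so far [(4, 25), (5, 30)]; region rows[4,8) x cols[24,32) = 4x8
Unfold 1 (reflect across h@4): 4 holes -> [(2, 30), (3, 25), (4, 25), (5, 30)]
Unfold 2 (reflect across v@24): 8 holes -> [(2, 17), (2, 30), (3, 22), (3, 25), (4, 22), (4, 25), (5, 17), (5, 30)]
Unfold 3 (reflect across v@16): 16 holes -> [(2, 1), (2, 14), (2, 17), (2, 30), (3, 6), (3, 9), (3, 22), (3, 25), (4, 6), (4, 9), (4, 22), (4, 25), (5, 1), (5, 14), (5, 17), (5, 30)]
Unfold 4 (reflect across h@8): 32 holes -> [(2, 1), (2, 14), (2, 17), (2, 30), (3, 6), (3, 9), (3, 22), (3, 25), (4, 6), (4, 9), (4, 22), (4, 25), (5, 1), (5, 14), (5, 17), (5, 30), (10, 1), (10, 14), (10, 17), (10, 30), (11, 6), (11, 9), (11, 22), (11, 25), (12, 6), (12, 9), (12, 22), (12, 25), (13, 1), (13, 14), (13, 17), (13, 30)]
Holes: [(2, 1), (2, 14), (2, 17), (2, 30), (3, 6), (3, 9), (3, 22), (3, 25), (4, 6), (4, 9), (4, 22), (4, 25), (5, 1), (5, 14), (5, 17), (5, 30), (10, 1), (10, 14), (10, 17), (10, 30), (11, 6), (11, 9), (11, 22), (11, 25), (12, 6), (12, 9), (12, 22), (12, 25), (13, 1), (13, 14), (13, 17), (13, 30)]

Answer: yes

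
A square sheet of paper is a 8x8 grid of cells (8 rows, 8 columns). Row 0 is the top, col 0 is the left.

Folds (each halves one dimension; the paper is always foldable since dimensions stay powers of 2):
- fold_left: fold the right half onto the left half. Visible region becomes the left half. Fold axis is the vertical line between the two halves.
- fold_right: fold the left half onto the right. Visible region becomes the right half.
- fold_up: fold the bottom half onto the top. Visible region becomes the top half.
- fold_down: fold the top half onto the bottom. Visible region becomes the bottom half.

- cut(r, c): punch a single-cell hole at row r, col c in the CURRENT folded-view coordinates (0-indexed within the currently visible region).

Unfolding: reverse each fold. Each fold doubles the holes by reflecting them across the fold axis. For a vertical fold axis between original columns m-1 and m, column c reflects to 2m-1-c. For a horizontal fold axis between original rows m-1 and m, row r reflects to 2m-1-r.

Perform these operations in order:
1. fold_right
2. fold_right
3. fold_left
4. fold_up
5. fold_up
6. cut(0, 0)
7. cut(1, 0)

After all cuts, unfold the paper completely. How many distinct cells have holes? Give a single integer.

Answer: 64

Derivation:
Op 1 fold_right: fold axis v@4; visible region now rows[0,8) x cols[4,8) = 8x4
Op 2 fold_right: fold axis v@6; visible region now rows[0,8) x cols[6,8) = 8x2
Op 3 fold_left: fold axis v@7; visible region now rows[0,8) x cols[6,7) = 8x1
Op 4 fold_up: fold axis h@4; visible region now rows[0,4) x cols[6,7) = 4x1
Op 5 fold_up: fold axis h@2; visible region now rows[0,2) x cols[6,7) = 2x1
Op 6 cut(0, 0): punch at orig (0,6); cuts so far [(0, 6)]; region rows[0,2) x cols[6,7) = 2x1
Op 7 cut(1, 0): punch at orig (1,6); cuts so far [(0, 6), (1, 6)]; region rows[0,2) x cols[6,7) = 2x1
Unfold 1 (reflect across h@2): 4 holes -> [(0, 6), (1, 6), (2, 6), (3, 6)]
Unfold 2 (reflect across h@4): 8 holes -> [(0, 6), (1, 6), (2, 6), (3, 6), (4, 6), (5, 6), (6, 6), (7, 6)]
Unfold 3 (reflect across v@7): 16 holes -> [(0, 6), (0, 7), (1, 6), (1, 7), (2, 6), (2, 7), (3, 6), (3, 7), (4, 6), (4, 7), (5, 6), (5, 7), (6, 6), (6, 7), (7, 6), (7, 7)]
Unfold 4 (reflect across v@6): 32 holes -> [(0, 4), (0, 5), (0, 6), (0, 7), (1, 4), (1, 5), (1, 6), (1, 7), (2, 4), (2, 5), (2, 6), (2, 7), (3, 4), (3, 5), (3, 6), (3, 7), (4, 4), (4, 5), (4, 6), (4, 7), (5, 4), (5, 5), (5, 6), (5, 7), (6, 4), (6, 5), (6, 6), (6, 7), (7, 4), (7, 5), (7, 6), (7, 7)]
Unfold 5 (reflect across v@4): 64 holes -> [(0, 0), (0, 1), (0, 2), (0, 3), (0, 4), (0, 5), (0, 6), (0, 7), (1, 0), (1, 1), (1, 2), (1, 3), (1, 4), (1, 5), (1, 6), (1, 7), (2, 0), (2, 1), (2, 2), (2, 3), (2, 4), (2, 5), (2, 6), (2, 7), (3, 0), (3, 1), (3, 2), (3, 3), (3, 4), (3, 5), (3, 6), (3, 7), (4, 0), (4, 1), (4, 2), (4, 3), (4, 4), (4, 5), (4, 6), (4, 7), (5, 0), (5, 1), (5, 2), (5, 3), (5, 4), (5, 5), (5, 6), (5, 7), (6, 0), (6, 1), (6, 2), (6, 3), (6, 4), (6, 5), (6, 6), (6, 7), (7, 0), (7, 1), (7, 2), (7, 3), (7, 4), (7, 5), (7, 6), (7, 7)]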